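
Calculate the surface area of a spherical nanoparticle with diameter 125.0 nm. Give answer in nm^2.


Radius r = 125.0/2 = 62.5 nm
Surface area SA = 4 * pi * r^2
SA = 4 * pi * (62.5)^2
SA = 49087.39 nm^2

49087.39


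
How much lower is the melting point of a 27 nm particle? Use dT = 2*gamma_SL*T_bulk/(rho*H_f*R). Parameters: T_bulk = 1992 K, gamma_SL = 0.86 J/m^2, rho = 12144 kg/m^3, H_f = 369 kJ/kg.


Radius R = 27/2 = 13.5 nm = 1.35e-08 m
Convert H_f = 369 kJ/kg = 369000 J/kg
dT = 2 * gamma_SL * T_bulk / (rho * H_f * R)
dT = 2 * 0.86 * 1992 / (12144 * 369000 * 1.35e-08)
dT = 56.6 K

56.6


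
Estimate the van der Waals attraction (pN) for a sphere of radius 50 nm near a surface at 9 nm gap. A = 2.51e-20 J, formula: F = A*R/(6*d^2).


Convert to SI: R = 50 nm = 5e-08 m, d = 9 nm = 9e-09 m
F = A * R / (6 * d^2)
F = 2.51e-20 * 5e-08 / (6 * (9e-09)^2)
F = 2.5823e-12 N = 2.582 pN

2.582


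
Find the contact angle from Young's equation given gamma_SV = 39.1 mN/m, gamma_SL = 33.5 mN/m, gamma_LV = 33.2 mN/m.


cos(theta) = (gamma_SV - gamma_SL) / gamma_LV
cos(theta) = (39.1 - 33.5) / 33.2
cos(theta) = 0.168675
theta = arccos(0.168675) = 80.29 degrees

80.29


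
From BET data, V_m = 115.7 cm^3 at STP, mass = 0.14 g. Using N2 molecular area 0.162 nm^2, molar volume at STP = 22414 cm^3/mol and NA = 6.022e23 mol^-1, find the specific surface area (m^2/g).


Number of moles in monolayer = V_m / 22414 = 115.7 / 22414 = 0.00516195
Number of molecules = moles * NA = 0.00516195 * 6.022e23
SA = molecules * sigma / mass
SA = (115.7 / 22414) * 6.022e23 * 0.162e-18 / 0.14
SA = 3597.0 m^2/g

3597.0


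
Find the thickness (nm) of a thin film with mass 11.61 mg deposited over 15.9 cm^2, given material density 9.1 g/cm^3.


Convert: m = 11.61 mg = 1.1610e-05 kg, A = 15.9 cm^2 = 1.5900e-03 m^2, rho = 9.1 g/cm^3 = 9100 kg/m^3
t = m / (A * rho)
t = 1.1610e-05 / (1.5900e-03 * 9100)
t = 8.0241e-07 m = 802.4 nm

802.4


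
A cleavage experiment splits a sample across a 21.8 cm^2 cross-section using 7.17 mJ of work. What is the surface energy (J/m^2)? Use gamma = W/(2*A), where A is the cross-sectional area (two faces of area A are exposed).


Convert: A = 21.8 cm^2 = 0.00218 m^2, W = 7.17 mJ = 0.00717 J
Cleaving exposes two faces of area A, so total new surface = 2*A and gamma = W / (2*A)
gamma = 0.00717 / (2 * 0.00218)
gamma = 1.644 J/m^2

1.644


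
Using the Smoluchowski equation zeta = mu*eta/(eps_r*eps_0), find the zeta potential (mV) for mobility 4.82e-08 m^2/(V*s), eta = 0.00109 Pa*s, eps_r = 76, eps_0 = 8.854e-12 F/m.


Smoluchowski equation: zeta = mu * eta / (eps_r * eps_0)
zeta = 4.82e-08 * 0.00109 / (76 * 8.854e-12)
zeta = 0.078077 V = 78.08 mV

78.08


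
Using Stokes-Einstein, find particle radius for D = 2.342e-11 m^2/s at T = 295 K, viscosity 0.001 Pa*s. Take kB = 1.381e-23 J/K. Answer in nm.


Stokes-Einstein: R = kB*T / (6*pi*eta*D)
R = 1.381e-23 * 295 / (6 * pi * 0.001 * 2.342e-11)
R = 9.22843e-09 m = 9.23 nm

9.23


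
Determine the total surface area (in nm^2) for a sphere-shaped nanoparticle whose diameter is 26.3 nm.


Radius r = 26.3/2 = 13.15 nm
Surface area SA = 4 * pi * r^2
SA = 4 * pi * (13.15)^2
SA = 2173.01 nm^2

2173.01


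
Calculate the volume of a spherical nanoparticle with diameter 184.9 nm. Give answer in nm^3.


Radius r = 184.9/2 = 92.45 nm
Volume V = (4/3) * pi * r^3
V = (4/3) * pi * (92.45)^3
V = 3309857.95 nm^3

3309857.95


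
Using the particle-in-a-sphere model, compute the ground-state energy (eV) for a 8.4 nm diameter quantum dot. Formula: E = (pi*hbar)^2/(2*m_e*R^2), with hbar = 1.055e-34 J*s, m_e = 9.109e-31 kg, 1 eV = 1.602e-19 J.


Radius R = 8.4/2 = 4.2 nm = 4.2e-09 m
E = (pi * 1.055e-34)^2 / (2 * 9.109e-31 * (4.2e-09)^2)
E(J) = 3.41826e-21
E = E(J) / 1.602e-19 = 0.0213 eV

0.0213


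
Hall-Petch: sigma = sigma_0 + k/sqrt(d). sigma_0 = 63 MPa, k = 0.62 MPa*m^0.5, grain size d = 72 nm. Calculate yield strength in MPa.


d = 72 nm = 7.2e-08 m
sqrt(d) = 0.0002683282
Hall-Petch contribution = k / sqrt(d) = 0.62 / 0.0002683282 = 2310.6 MPa
sigma = sigma_0 + k/sqrt(d) = 63 + 2310.6 = 2373.6 MPa

2373.6


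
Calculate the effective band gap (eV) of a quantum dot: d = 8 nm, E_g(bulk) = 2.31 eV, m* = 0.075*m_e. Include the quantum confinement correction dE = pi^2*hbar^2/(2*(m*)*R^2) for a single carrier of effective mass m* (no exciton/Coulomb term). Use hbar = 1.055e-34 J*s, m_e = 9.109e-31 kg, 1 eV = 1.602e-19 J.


Radius R = 8/2 nm = 4e-09 m
Confinement energy dE = pi^2 * hbar^2 / (2 * m_eff * m_e * R^2)
dE = pi^2 * (1.055e-34)^2 / (2 * 0.075 * 9.109e-31 * (4e-09)^2) J, divided by 1.602e-19 J/eV
dE = 0.3137 eV
Total band gap = E_g(bulk) + dE = 2.31 + 0.3137 = 2.6237 eV

2.6237


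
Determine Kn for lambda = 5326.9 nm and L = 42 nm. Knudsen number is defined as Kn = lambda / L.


Knudsen number Kn = lambda / L
Kn = 5326.9 / 42
Kn = 126.831

126.831


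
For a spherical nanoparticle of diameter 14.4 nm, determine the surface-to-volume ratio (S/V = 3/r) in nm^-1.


Radius r = 14.4/2 = 7.2 nm
S/V = 3 / r = 3 / 7.2
S/V = 0.4167 nm^-1

0.4167


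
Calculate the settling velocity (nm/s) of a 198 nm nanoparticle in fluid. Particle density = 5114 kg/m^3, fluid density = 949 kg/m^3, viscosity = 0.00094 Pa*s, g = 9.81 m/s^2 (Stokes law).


Radius R = 198/2 nm = 9.9e-08 m
Density difference = 5114 - 949 = 4165 kg/m^3
v = 2 * R^2 * (rho_p - rho_f) * g / (9 * eta)
v = 2 * (9.9e-08)^2 * 4165 * 9.81 / (9 * 0.00094)
v = 9.46704e-08 m/s = 94.6704 nm/s

94.6704


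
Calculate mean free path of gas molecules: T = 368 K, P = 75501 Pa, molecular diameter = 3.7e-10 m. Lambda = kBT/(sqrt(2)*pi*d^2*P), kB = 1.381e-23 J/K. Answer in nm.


Mean free path: lambda = kB*T / (sqrt(2) * pi * d^2 * P)
lambda = 1.381e-23 * 368 / (sqrt(2) * pi * (3.7e-10)^2 * 75501)
lambda = 1.10668e-07 m
lambda = 110.67 nm

110.67


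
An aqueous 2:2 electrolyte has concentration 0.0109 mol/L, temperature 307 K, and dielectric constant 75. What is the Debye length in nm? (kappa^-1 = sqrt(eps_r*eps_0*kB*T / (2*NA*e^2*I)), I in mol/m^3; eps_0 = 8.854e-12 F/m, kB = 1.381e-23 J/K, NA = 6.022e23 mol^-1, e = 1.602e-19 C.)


Ionic strength I = 0.0109 * 2^2 * 1000 = 43.6 mol/m^3
kappa^-1 = sqrt(75 * 8.854e-12 * 1.381e-23 * 307 / (2 * 6.022e23 * (1.602e-19)^2 * 43.6))
kappa^-1 = 1.445 nm

1.445


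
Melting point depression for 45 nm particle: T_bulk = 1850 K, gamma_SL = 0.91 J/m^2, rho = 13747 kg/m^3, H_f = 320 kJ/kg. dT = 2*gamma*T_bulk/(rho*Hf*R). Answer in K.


Radius R = 45/2 = 22.5 nm = 2.25e-08 m
Convert H_f = 320 kJ/kg = 320000 J/kg
dT = 2 * gamma_SL * T_bulk / (rho * H_f * R)
dT = 2 * 0.91 * 1850 / (13747 * 320000 * 2.25e-08)
dT = 34.0 K

34.0


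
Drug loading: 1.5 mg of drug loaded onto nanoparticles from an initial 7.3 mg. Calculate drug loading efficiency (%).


Drug loading efficiency = (drug loaded / drug initial) * 100
DLE = 1.5 / 7.3 * 100
DLE = 0.2055 * 100
DLE = 20.55%

20.55


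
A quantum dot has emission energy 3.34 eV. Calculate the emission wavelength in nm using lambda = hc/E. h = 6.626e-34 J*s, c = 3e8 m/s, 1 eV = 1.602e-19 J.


Convert energy: E = 3.34 eV = 3.34 * 1.602e-19 = 5.35068e-19 J
lambda = h*c / E = 6.626e-34 * 3e8 / 5.35068e-19
lambda = 3.71504e-07 m = 371.5 nm

371.5


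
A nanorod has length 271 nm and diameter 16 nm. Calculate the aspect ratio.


Aspect ratio AR = length / diameter
AR = 271 / 16
AR = 16.94

16.94


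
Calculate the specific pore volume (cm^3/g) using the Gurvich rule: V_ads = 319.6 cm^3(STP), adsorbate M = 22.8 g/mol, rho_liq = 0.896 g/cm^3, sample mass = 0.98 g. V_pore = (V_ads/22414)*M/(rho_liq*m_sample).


Moles adsorbed n = V_ads / 22414 = 319.6 / 22414 = 1.425895e-02 mol
Liquid volume V_liq = n * M / rho_liq = 1.425895e-02 * 22.8 / 0.896 = 0.36284 cm^3
Specific pore volume V_pore = V_liq / m_sample = 0.36284 / 0.98
V_pore = 0.3702 cm^3/g

0.3702


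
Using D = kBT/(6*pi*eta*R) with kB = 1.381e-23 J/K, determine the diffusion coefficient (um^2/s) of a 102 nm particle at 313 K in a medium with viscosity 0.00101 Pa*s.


Radius R = 102/2 = 51 nm = 5.1e-08 m
D = kB*T / (6*pi*eta*R)
D = 1.381e-23 * 313 / (6 * pi * 0.00101 * 5.1e-08)
D = 4.4519e-12 m^2/s = 4.452 um^2/s

4.452


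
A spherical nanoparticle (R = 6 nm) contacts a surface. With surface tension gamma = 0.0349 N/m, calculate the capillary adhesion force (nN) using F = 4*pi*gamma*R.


Convert radius: R = 6 nm = 6e-09 m
F = 4 * pi * gamma * R
F = 4 * pi * 0.0349 * 6e-09
F = 2.6314e-09 N = 2.6314 nN

2.6314


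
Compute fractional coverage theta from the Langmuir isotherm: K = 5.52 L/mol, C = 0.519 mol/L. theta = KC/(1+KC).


Langmuir isotherm: theta = K*C / (1 + K*C)
K*C = 5.52 * 0.519 = 2.86488
theta = 2.86488 / (1 + 2.86488) = 2.86488 / 3.86488
theta = 0.7413

0.7413


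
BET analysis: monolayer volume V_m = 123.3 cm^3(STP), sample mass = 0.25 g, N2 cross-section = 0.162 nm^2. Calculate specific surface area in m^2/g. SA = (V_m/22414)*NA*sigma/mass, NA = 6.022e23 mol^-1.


Number of moles in monolayer = V_m / 22414 = 123.3 / 22414 = 0.00550103
Number of molecules = moles * NA = 0.00550103 * 6.022e23
SA = molecules * sigma / mass
SA = (123.3 / 22414) * 6.022e23 * 0.162e-18 / 0.25
SA = 2146.6 m^2/g

2146.6


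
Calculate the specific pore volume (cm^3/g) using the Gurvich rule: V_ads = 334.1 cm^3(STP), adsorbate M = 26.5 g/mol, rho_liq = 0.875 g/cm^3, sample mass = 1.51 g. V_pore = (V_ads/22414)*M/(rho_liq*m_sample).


Moles adsorbed n = V_ads / 22414 = 334.1 / 22414 = 1.490586e-02 mol
Liquid volume V_liq = n * M / rho_liq = 1.490586e-02 * 26.5 / 0.875 = 0.45143 cm^3
Specific pore volume V_pore = V_liq / m_sample = 0.45143 / 1.51
V_pore = 0.299 cm^3/g

0.299


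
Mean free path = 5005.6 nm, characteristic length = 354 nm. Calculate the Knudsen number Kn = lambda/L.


Knudsen number Kn = lambda / L
Kn = 5005.6 / 354
Kn = 14.1401

14.1401


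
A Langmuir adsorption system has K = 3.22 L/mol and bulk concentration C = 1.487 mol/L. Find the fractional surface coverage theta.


Langmuir isotherm: theta = K*C / (1 + K*C)
K*C = 3.22 * 1.487 = 4.78814
theta = 4.78814 / (1 + 4.78814) = 4.78814 / 5.78814
theta = 0.8272

0.8272


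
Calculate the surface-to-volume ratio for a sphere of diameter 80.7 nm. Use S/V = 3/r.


Radius r = 80.7/2 = 40.35 nm
S/V = 3 / r = 3 / 40.35
S/V = 0.0743 nm^-1

0.0743


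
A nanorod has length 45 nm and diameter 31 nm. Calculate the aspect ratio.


Aspect ratio AR = length / diameter
AR = 45 / 31
AR = 1.45

1.45


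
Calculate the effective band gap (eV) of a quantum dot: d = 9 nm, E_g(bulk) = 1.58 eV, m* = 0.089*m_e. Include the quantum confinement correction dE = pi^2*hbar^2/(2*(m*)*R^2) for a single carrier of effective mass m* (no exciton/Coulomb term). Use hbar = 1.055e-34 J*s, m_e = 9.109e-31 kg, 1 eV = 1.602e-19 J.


Radius R = 9/2 nm = 4.5e-09 m
Confinement energy dE = pi^2 * hbar^2 / (2 * m_eff * m_e * R^2)
dE = pi^2 * (1.055e-34)^2 / (2 * 0.089 * 9.109e-31 * (4.5e-09)^2) J, divided by 1.602e-19 J/eV
dE = 0.2088 eV
Total band gap = E_g(bulk) + dE = 1.58 + 0.2088 = 1.7888 eV

1.7888


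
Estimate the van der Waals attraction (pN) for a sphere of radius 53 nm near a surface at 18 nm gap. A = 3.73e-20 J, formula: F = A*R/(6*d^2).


Convert to SI: R = 53 nm = 5.3e-08 m, d = 18 nm = 1.8e-08 m
F = A * R / (6 * d^2)
F = 3.73e-20 * 5.3e-08 / (6 * (1.8e-08)^2)
F = 1.01692e-12 N = 1.017 pN

1.017


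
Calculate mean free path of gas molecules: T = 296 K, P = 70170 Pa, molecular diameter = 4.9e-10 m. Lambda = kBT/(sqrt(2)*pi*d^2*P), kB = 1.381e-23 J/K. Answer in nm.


Mean free path: lambda = kB*T / (sqrt(2) * pi * d^2 * P)
lambda = 1.381e-23 * 296 / (sqrt(2) * pi * (4.9e-10)^2 * 70170)
lambda = 5.46106e-08 m
lambda = 54.61 nm

54.61


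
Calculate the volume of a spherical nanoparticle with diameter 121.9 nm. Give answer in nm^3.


Radius r = 121.9/2 = 60.95 nm
Volume V = (4/3) * pi * r^3
V = (4/3) * pi * (60.95)^3
V = 948439.73 nm^3

948439.73


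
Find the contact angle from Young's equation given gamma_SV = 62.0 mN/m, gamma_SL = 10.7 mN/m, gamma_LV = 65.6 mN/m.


cos(theta) = (gamma_SV - gamma_SL) / gamma_LV
cos(theta) = (62.0 - 10.7) / 65.6
cos(theta) = 0.782012
theta = arccos(0.782012) = 38.55 degrees

38.55


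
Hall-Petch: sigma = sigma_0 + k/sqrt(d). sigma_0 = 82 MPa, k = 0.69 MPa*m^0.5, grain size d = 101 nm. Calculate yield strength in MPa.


d = 101 nm = 1.01e-07 m
sqrt(d) = 0.000317805
Hall-Petch contribution = k / sqrt(d) = 0.69 / 0.000317805 = 2171.1 MPa
sigma = sigma_0 + k/sqrt(d) = 82 + 2171.1 = 2253.1 MPa

2253.1


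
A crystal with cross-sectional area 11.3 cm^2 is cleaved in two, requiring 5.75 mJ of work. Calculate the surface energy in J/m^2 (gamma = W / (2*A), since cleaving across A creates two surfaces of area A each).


Convert: A = 11.3 cm^2 = 0.00113 m^2, W = 5.75 mJ = 0.00575 J
Cleaving exposes two faces of area A, so total new surface = 2*A and gamma = W / (2*A)
gamma = 0.00575 / (2 * 0.00113)
gamma = 2.544 J/m^2

2.544


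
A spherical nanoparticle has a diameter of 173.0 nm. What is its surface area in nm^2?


Radius r = 173.0/2 = 86.5 nm
Surface area SA = 4 * pi * r^2
SA = 4 * pi * (86.5)^2
SA = 94024.73 nm^2

94024.73


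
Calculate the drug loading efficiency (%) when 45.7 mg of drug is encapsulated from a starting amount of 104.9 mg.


Drug loading efficiency = (drug loaded / drug initial) * 100
DLE = 45.7 / 104.9 * 100
DLE = 0.4357 * 100
DLE = 43.57%

43.57


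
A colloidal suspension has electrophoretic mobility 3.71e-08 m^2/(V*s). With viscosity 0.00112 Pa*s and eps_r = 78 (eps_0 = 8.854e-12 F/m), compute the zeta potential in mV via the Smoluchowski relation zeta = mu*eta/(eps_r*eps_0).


Smoluchowski equation: zeta = mu * eta / (eps_r * eps_0)
zeta = 3.71e-08 * 0.00112 / (78 * 8.854e-12)
zeta = 0.060167 V = 60.17 mV

60.17


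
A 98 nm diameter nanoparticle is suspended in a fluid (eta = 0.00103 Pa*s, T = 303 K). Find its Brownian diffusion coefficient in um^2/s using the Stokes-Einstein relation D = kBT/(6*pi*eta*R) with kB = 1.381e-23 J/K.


Radius R = 98/2 = 49 nm = 4.9e-08 m
D = kB*T / (6*pi*eta*R)
D = 1.381e-23 * 303 / (6 * pi * 0.00103 * 4.9e-08)
D = 4.39847e-12 m^2/s = 4.398 um^2/s

4.398


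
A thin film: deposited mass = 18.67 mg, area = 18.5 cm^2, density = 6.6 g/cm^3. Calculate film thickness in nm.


Convert: m = 18.67 mg = 1.8670e-05 kg, A = 18.5 cm^2 = 1.8500e-03 m^2, rho = 6.6 g/cm^3 = 6600 kg/m^3
t = m / (A * rho)
t = 1.8670e-05 / (1.8500e-03 * 6600)
t = 1.5291e-06 m = 1529.1 nm

1529.1


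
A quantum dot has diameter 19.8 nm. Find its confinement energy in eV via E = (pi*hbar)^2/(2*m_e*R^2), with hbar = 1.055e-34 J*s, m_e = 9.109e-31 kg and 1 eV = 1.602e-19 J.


Radius R = 19.8/2 = 9.9 nm = 9.9e-09 m
E = (pi * 1.055e-34)^2 / (2 * 9.109e-31 * (9.9e-09)^2)
E(J) = 6.15224e-22
E = E(J) / 1.602e-19 = 0.0038 eV

0.0038


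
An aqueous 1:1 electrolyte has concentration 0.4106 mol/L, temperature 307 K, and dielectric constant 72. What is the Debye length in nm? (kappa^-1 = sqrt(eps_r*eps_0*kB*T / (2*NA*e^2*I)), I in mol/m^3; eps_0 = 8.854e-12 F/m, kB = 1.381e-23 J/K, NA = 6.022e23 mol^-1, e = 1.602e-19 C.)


Ionic strength I = 0.4106 * 1^2 * 1000 = 410.6 mol/m^3
kappa^-1 = sqrt(72 * 8.854e-12 * 1.381e-23 * 307 / (2 * 6.022e23 * (1.602e-19)^2 * 410.6))
kappa^-1 = 0.461 nm

0.461


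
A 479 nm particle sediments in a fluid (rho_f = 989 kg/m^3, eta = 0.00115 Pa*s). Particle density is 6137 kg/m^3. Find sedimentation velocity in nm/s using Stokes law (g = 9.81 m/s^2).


Radius R = 479/2 nm = 2.395e-07 m
Density difference = 6137 - 989 = 5148 kg/m^3
v = 2 * R^2 * (rho_p - rho_f) * g / (9 * eta)
v = 2 * (2.395e-07)^2 * 5148 * 9.81 / (9 * 0.00115)
v = 5.59768e-07 m/s = 559.7682 nm/s

559.7682


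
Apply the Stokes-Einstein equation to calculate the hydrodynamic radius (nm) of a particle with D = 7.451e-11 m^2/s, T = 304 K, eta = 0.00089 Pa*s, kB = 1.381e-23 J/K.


Stokes-Einstein: R = kB*T / (6*pi*eta*D)
R = 1.381e-23 * 304 / (6 * pi * 0.00089 * 7.451e-11)
R = 3.35863e-09 m = 3.36 nm

3.36


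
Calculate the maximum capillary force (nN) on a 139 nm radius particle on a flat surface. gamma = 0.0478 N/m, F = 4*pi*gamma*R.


Convert radius: R = 139 nm = 1.39e-07 m
F = 4 * pi * gamma * R
F = 4 * pi * 0.0478 * 1.39e-07
F = 8.34935e-08 N = 83.4935 nN

83.4935


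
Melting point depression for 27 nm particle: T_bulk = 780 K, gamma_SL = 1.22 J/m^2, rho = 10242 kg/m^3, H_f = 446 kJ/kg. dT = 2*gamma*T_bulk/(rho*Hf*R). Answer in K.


Radius R = 27/2 = 13.5 nm = 1.35e-08 m
Convert H_f = 446 kJ/kg = 446000 J/kg
dT = 2 * gamma_SL * T_bulk / (rho * H_f * R)
dT = 2 * 1.22 * 780 / (10242 * 446000 * 1.35e-08)
dT = 30.9 K

30.9


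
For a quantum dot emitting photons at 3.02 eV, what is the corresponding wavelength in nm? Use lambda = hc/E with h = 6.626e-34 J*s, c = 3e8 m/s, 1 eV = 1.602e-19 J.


Convert energy: E = 3.02 eV = 3.02 * 1.602e-19 = 4.83804e-19 J
lambda = h*c / E = 6.626e-34 * 3e8 / 4.83804e-19
lambda = 4.10869e-07 m = 410.9 nm

410.9


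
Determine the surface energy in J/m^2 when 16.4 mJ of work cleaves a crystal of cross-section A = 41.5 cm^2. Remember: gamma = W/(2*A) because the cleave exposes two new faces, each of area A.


Convert: A = 41.5 cm^2 = 0.00415 m^2, W = 16.4 mJ = 0.0164 J
Cleaving exposes two faces of area A, so total new surface = 2*A and gamma = W / (2*A)
gamma = 0.0164 / (2 * 0.00415)
gamma = 1.976 J/m^2

1.976


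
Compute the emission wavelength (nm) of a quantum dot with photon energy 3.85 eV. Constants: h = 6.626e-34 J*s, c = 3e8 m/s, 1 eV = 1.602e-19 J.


Convert energy: E = 3.85 eV = 3.85 * 1.602e-19 = 6.1677e-19 J
lambda = h*c / E = 6.626e-34 * 3e8 / 6.1677e-19
lambda = 3.22292e-07 m = 322.3 nm

322.3


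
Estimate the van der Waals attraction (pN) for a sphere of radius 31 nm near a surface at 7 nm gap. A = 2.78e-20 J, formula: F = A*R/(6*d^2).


Convert to SI: R = 31 nm = 3.1e-08 m, d = 7 nm = 7e-09 m
F = A * R / (6 * d^2)
F = 2.78e-20 * 3.1e-08 / (6 * (7e-09)^2)
F = 2.93129e-12 N = 2.931 pN

2.931


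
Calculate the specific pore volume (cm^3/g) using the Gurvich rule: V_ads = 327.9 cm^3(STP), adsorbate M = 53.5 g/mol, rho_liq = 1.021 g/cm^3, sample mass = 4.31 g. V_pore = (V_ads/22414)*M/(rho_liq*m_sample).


Moles adsorbed n = V_ads / 22414 = 327.9 / 22414 = 1.462925e-02 mol
Liquid volume V_liq = n * M / rho_liq = 1.462925e-02 * 53.5 / 1.021 = 0.76657 cm^3
Specific pore volume V_pore = V_liq / m_sample = 0.76657 / 4.31
V_pore = 0.1779 cm^3/g

0.1779


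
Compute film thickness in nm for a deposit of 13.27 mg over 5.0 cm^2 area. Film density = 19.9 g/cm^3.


Convert: m = 13.27 mg = 1.3270e-05 kg, A = 5.0 cm^2 = 5.0000e-04 m^2, rho = 19.9 g/cm^3 = 19900 kg/m^3
t = m / (A * rho)
t = 1.3270e-05 / (5.0000e-04 * 19900)
t = 1.3337e-06 m = 1333.7 nm

1333.7


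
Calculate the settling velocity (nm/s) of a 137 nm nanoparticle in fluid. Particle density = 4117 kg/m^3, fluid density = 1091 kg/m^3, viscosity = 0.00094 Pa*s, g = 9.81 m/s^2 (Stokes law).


Radius R = 137/2 nm = 6.85e-08 m
Density difference = 4117 - 1091 = 3026 kg/m^3
v = 2 * R^2 * (rho_p - rho_f) * g / (9 * eta)
v = 2 * (6.85e-08)^2 * 3026 * 9.81 / (9 * 0.00094)
v = 3.2929e-08 m/s = 32.929 nm/s

32.929


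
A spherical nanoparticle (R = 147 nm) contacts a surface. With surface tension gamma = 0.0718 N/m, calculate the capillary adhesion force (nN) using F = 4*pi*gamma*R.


Convert radius: R = 147 nm = 1.47e-07 m
F = 4 * pi * gamma * R
F = 4 * pi * 0.0718 * 1.47e-07
F = 1.32633e-07 N = 132.633 nN

132.633


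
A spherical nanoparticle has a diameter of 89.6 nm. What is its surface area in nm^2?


Radius r = 89.6/2 = 44.8 nm
Surface area SA = 4 * pi * r^2
SA = 4 * pi * (44.8)^2
SA = 25221.21 nm^2

25221.21


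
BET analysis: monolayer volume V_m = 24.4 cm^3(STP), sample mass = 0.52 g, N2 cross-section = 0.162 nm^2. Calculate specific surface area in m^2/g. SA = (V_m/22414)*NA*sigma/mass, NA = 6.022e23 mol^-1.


Number of moles in monolayer = V_m / 22414 = 24.4 / 22414 = 0.00108861
Number of molecules = moles * NA = 0.00108861 * 6.022e23
SA = molecules * sigma / mass
SA = (24.4 / 22414) * 6.022e23 * 0.162e-18 / 0.52
SA = 204.2 m^2/g

204.2


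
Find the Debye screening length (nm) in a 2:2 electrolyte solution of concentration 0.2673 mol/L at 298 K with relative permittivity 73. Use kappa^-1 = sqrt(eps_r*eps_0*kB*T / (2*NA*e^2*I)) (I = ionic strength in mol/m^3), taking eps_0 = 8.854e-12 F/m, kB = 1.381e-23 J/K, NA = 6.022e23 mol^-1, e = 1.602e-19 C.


Ionic strength I = 0.2673 * 2^2 * 1000 = 1069.2 mol/m^3
kappa^-1 = sqrt(73 * 8.854e-12 * 1.381e-23 * 298 / (2 * 6.022e23 * (1.602e-19)^2 * 1069.2))
kappa^-1 = 0.284 nm

0.284


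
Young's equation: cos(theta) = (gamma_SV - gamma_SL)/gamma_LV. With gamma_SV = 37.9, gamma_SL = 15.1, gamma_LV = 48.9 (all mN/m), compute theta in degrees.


cos(theta) = (gamma_SV - gamma_SL) / gamma_LV
cos(theta) = (37.9 - 15.1) / 48.9
cos(theta) = 0.466258
theta = arccos(0.466258) = 62.21 degrees

62.21


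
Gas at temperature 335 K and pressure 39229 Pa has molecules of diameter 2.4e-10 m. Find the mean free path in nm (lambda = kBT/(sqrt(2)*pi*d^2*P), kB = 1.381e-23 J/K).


Mean free path: lambda = kB*T / (sqrt(2) * pi * d^2 * P)
lambda = 1.381e-23 * 335 / (sqrt(2) * pi * (2.4e-10)^2 * 39229)
lambda = 4.60833e-07 m
lambda = 460.83 nm

460.83


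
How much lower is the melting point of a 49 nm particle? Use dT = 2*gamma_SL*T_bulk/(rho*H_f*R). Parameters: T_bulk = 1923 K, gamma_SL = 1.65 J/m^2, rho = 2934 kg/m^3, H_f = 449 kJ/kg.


Radius R = 49/2 = 24.5 nm = 2.45e-08 m
Convert H_f = 449 kJ/kg = 449000 J/kg
dT = 2 * gamma_SL * T_bulk / (rho * H_f * R)
dT = 2 * 1.65 * 1923 / (2934 * 449000 * 2.45e-08)
dT = 196.6 K

196.6


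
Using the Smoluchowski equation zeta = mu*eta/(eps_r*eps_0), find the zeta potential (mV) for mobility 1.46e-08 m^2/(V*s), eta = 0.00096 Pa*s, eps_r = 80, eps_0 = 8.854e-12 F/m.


Smoluchowski equation: zeta = mu * eta / (eps_r * eps_0)
zeta = 1.46e-08 * 0.00096 / (80 * 8.854e-12)
zeta = 0.019788 V = 19.79 mV

19.79


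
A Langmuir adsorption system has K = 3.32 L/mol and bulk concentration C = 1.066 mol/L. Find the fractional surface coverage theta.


Langmuir isotherm: theta = K*C / (1 + K*C)
K*C = 3.32 * 1.066 = 3.53912
theta = 3.53912 / (1 + 3.53912) = 3.53912 / 4.53912
theta = 0.7797

0.7797


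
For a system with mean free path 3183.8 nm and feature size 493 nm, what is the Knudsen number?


Knudsen number Kn = lambda / L
Kn = 3183.8 / 493
Kn = 6.458

6.458


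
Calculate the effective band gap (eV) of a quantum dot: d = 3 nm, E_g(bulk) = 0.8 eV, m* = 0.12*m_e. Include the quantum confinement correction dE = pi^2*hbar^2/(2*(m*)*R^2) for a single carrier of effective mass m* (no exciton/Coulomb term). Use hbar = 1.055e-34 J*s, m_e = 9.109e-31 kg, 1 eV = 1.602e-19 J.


Radius R = 3/2 nm = 1.5e-09 m
Confinement energy dE = pi^2 * hbar^2 / (2 * m_eff * m_e * R^2)
dE = pi^2 * (1.055e-34)^2 / (2 * 0.12 * 9.109e-31 * (1.5e-09)^2) J, divided by 1.602e-19 J/eV
dE = 1.394 eV
Total band gap = E_g(bulk) + dE = 0.8 + 1.394 = 2.194 eV

2.194


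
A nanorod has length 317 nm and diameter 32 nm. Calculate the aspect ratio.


Aspect ratio AR = length / diameter
AR = 317 / 32
AR = 9.91

9.91


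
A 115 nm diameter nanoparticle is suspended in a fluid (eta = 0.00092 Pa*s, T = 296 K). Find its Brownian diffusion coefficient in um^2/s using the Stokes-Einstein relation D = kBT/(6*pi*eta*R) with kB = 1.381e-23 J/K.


Radius R = 115/2 = 57.5 nm = 5.75e-08 m
D = kB*T / (6*pi*eta*R)
D = 1.381e-23 * 296 / (6 * pi * 0.00092 * 5.75e-08)
D = 4.09948e-12 m^2/s = 4.099 um^2/s

4.099


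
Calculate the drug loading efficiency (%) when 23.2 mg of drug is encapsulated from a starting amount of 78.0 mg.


Drug loading efficiency = (drug loaded / drug initial) * 100
DLE = 23.2 / 78.0 * 100
DLE = 0.2974 * 100
DLE = 29.74%

29.74


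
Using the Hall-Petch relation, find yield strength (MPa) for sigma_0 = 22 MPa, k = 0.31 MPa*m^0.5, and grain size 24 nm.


d = 24 nm = 2.4e-08 m
sqrt(d) = 0.0001549193
Hall-Petch contribution = k / sqrt(d) = 0.31 / 0.0001549193 = 2001.0 MPa
sigma = sigma_0 + k/sqrt(d) = 22 + 2001.0 = 2023.0 MPa

2023.0


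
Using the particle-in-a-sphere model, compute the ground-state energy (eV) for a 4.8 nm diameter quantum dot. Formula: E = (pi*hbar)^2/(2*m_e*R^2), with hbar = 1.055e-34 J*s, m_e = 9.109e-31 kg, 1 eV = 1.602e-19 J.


Radius R = 4.8/2 = 2.4 nm = 2.4e-09 m
E = (pi * 1.055e-34)^2 / (2 * 9.109e-31 * (2.4e-09)^2)
E(J) = 1.04684e-20
E = E(J) / 1.602e-19 = 0.0653 eV

0.0653


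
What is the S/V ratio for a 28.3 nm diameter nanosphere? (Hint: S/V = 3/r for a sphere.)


Radius r = 28.3/2 = 14.15 nm
S/V = 3 / r = 3 / 14.15
S/V = 0.212 nm^-1

0.212


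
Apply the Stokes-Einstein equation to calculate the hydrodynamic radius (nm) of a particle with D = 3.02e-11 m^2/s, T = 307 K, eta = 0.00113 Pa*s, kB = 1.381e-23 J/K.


Stokes-Einstein: R = kB*T / (6*pi*eta*D)
R = 1.381e-23 * 307 / (6 * pi * 0.00113 * 3.02e-11)
R = 6.59091e-09 m = 6.59 nm

6.59


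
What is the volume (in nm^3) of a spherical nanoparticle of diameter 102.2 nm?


Radius r = 102.2/2 = 51.1 nm
Volume V = (4/3) * pi * r^3
V = (4/3) * pi * (51.1)^3
V = 558922.14 nm^3

558922.14


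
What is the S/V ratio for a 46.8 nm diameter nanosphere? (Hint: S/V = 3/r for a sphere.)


Radius r = 46.8/2 = 23.4 nm
S/V = 3 / r = 3 / 23.4
S/V = 0.1282 nm^-1

0.1282


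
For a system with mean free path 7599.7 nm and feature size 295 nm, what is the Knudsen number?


Knudsen number Kn = lambda / L
Kn = 7599.7 / 295
Kn = 25.7617

25.7617


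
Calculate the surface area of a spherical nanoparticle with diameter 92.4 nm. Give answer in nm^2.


Radius r = 92.4/2 = 46.2 nm
Surface area SA = 4 * pi * r^2
SA = 4 * pi * (46.2)^2
SA = 26822.16 nm^2

26822.16


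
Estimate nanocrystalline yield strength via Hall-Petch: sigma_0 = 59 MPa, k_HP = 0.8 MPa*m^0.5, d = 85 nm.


d = 85 nm = 8.5e-08 m
sqrt(d) = 0.0002915476
Hall-Petch contribution = k / sqrt(d) = 0.8 / 0.0002915476 = 2744.0 MPa
sigma = sigma_0 + k/sqrt(d) = 59 + 2744.0 = 2803.0 MPa

2803.0


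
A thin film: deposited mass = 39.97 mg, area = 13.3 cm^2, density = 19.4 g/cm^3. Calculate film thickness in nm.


Convert: m = 39.97 mg = 3.9970e-05 kg, A = 13.3 cm^2 = 1.3300e-03 m^2, rho = 19.4 g/cm^3 = 19400 kg/m^3
t = m / (A * rho)
t = 3.9970e-05 / (1.3300e-03 * 19400)
t = 1.5491e-06 m = 1549.1 nm

1549.1


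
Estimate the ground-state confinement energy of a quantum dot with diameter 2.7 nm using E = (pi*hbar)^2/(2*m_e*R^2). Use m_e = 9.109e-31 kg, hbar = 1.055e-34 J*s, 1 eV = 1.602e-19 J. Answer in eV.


Radius R = 2.7/2 = 1.35 nm = 1.35e-09 m
E = (pi * 1.055e-34)^2 / (2 * 9.109e-31 * (1.35e-09)^2)
E(J) = 3.30854e-20
E = E(J) / 1.602e-19 = 0.2065 eV

0.2065


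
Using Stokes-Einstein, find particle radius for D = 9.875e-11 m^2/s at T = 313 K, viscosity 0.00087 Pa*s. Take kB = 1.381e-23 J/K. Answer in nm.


Stokes-Einstein: R = kB*T / (6*pi*eta*D)
R = 1.381e-23 * 313 / (6 * pi * 0.00087 * 9.875e-11)
R = 2.6692e-09 m = 2.67 nm

2.67


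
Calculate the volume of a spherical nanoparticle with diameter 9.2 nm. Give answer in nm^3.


Radius r = 9.2/2 = 4.6 nm
Volume V = (4/3) * pi * r^3
V = (4/3) * pi * (4.6)^3
V = 407.72 nm^3

407.72


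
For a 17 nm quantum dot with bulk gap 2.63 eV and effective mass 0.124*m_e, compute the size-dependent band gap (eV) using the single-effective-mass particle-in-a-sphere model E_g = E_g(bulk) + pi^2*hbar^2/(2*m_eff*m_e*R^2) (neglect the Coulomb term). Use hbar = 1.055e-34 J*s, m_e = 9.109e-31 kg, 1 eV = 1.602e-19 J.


Radius R = 17/2 nm = 8.5e-09 m
Confinement energy dE = pi^2 * hbar^2 / (2 * m_eff * m_e * R^2)
dE = pi^2 * (1.055e-34)^2 / (2 * 0.124 * 9.109e-31 * (8.5e-09)^2) J, divided by 1.602e-19 J/eV
dE = 0.042 eV
Total band gap = E_g(bulk) + dE = 2.63 + 0.042 = 2.672 eV

2.672


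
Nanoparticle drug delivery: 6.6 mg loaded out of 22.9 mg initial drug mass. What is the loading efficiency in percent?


Drug loading efficiency = (drug loaded / drug initial) * 100
DLE = 6.6 / 22.9 * 100
DLE = 0.2882 * 100
DLE = 28.82%

28.82


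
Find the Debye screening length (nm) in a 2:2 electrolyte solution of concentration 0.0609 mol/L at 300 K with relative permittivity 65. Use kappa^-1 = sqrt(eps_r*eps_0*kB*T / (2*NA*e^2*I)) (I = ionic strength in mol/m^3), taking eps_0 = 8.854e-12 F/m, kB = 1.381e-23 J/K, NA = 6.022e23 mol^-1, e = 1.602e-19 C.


Ionic strength I = 0.0609 * 2^2 * 1000 = 243.6 mol/m^3
kappa^-1 = sqrt(65 * 8.854e-12 * 1.381e-23 * 300 / (2 * 6.022e23 * (1.602e-19)^2 * 243.6))
kappa^-1 = 0.563 nm

0.563


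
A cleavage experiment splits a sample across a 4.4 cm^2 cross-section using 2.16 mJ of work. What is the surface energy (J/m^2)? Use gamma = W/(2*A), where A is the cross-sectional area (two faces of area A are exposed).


Convert: A = 4.4 cm^2 = 0.00044 m^2, W = 2.16 mJ = 0.00216 J
Cleaving exposes two faces of area A, so total new surface = 2*A and gamma = W / (2*A)
gamma = 0.00216 / (2 * 0.00044)
gamma = 2.455 J/m^2

2.455


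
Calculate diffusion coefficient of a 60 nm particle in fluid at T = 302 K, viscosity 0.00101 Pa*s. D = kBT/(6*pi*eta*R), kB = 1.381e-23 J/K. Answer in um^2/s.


Radius R = 60/2 = 30 nm = 3e-08 m
D = kB*T / (6*pi*eta*R)
D = 1.381e-23 * 302 / (6 * pi * 0.00101 * 3e-08)
D = 7.30225e-12 m^2/s = 7.302 um^2/s

7.302


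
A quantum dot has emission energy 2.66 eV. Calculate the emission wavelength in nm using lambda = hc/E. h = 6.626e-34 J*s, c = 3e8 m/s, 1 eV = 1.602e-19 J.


Convert energy: E = 2.66 eV = 2.66 * 1.602e-19 = 4.26132e-19 J
lambda = h*c / E = 6.626e-34 * 3e8 / 4.26132e-19
lambda = 4.66475e-07 m = 466.5 nm

466.5


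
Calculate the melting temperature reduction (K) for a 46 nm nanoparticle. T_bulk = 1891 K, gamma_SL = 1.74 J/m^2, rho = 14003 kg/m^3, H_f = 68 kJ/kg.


Radius R = 46/2 = 23 nm = 2.3e-08 m
Convert H_f = 68 kJ/kg = 68000 J/kg
dT = 2 * gamma_SL * T_bulk / (rho * H_f * R)
dT = 2 * 1.74 * 1891 / (14003 * 68000 * 2.3e-08)
dT = 300.5 K

300.5


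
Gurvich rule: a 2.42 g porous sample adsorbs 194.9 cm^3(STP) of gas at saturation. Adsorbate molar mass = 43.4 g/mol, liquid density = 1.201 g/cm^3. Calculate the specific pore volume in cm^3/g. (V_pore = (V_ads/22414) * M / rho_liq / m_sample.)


Moles adsorbed n = V_ads / 22414 = 194.9 / 22414 = 8.695458e-03 mol
Liquid volume V_liq = n * M / rho_liq = 8.695458e-03 * 43.4 / 1.201 = 0.31422 cm^3
Specific pore volume V_pore = V_liq / m_sample = 0.31422 / 2.42
V_pore = 0.1298 cm^3/g

0.1298


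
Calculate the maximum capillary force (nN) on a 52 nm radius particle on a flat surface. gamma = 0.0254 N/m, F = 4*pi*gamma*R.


Convert radius: R = 52 nm = 5.2e-08 m
F = 4 * pi * gamma * R
F = 4 * pi * 0.0254 * 5.2e-08
F = 1.65977e-08 N = 16.5977 nN

16.5977


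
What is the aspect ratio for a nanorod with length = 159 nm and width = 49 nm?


Aspect ratio AR = length / diameter
AR = 159 / 49
AR = 3.24

3.24


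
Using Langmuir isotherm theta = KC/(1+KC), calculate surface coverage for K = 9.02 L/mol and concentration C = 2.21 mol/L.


Langmuir isotherm: theta = K*C / (1 + K*C)
K*C = 9.02 * 2.21 = 19.9342
theta = 19.9342 / (1 + 19.9342) = 19.9342 / 20.9342
theta = 0.9522

0.9522


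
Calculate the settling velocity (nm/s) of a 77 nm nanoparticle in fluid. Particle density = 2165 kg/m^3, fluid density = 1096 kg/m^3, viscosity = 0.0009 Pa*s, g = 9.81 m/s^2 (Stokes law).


Radius R = 77/2 nm = 3.85e-08 m
Density difference = 2165 - 1096 = 1069 kg/m^3
v = 2 * R^2 * (rho_p - rho_f) * g / (9 * eta)
v = 2 * (3.85e-08)^2 * 1069 * 9.81 / (9 * 0.0009)
v = 3.83807e-09 m/s = 3.8381 nm/s

3.8381


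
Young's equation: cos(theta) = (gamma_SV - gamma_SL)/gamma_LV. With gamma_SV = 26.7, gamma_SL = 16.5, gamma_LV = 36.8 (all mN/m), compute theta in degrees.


cos(theta) = (gamma_SV - gamma_SL) / gamma_LV
cos(theta) = (26.7 - 16.5) / 36.8
cos(theta) = 0.277174
theta = arccos(0.277174) = 73.91 degrees

73.91


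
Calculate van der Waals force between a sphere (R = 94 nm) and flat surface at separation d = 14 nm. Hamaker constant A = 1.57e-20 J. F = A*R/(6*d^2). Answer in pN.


Convert to SI: R = 94 nm = 9.4e-08 m, d = 14 nm = 1.4e-08 m
F = A * R / (6 * d^2)
F = 1.57e-20 * 9.4e-08 / (6 * (1.4e-08)^2)
F = 1.25493e-12 N = 1.255 pN

1.255


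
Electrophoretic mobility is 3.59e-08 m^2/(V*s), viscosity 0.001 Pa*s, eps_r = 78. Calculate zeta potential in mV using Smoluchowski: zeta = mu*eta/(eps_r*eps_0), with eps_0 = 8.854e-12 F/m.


Smoluchowski equation: zeta = mu * eta / (eps_r * eps_0)
zeta = 3.59e-08 * 0.001 / (78 * 8.854e-12)
zeta = 0.051983 V = 51.98 mV

51.98


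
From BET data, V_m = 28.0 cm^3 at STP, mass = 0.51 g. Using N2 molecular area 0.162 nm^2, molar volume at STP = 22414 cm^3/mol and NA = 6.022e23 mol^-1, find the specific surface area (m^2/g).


Number of moles in monolayer = V_m / 22414 = 28.0 / 22414 = 0.00124922
Number of molecules = moles * NA = 0.00124922 * 6.022e23
SA = molecules * sigma / mass
SA = (28.0 / 22414) * 6.022e23 * 0.162e-18 / 0.51
SA = 239.0 m^2/g

239.0


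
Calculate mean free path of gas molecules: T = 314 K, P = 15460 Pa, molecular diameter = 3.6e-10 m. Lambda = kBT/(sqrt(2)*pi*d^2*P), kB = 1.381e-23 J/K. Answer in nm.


Mean free path: lambda = kB*T / (sqrt(2) * pi * d^2 * P)
lambda = 1.381e-23 * 314 / (sqrt(2) * pi * (3.6e-10)^2 * 15460)
lambda = 4.87129e-07 m
lambda = 487.13 nm

487.13


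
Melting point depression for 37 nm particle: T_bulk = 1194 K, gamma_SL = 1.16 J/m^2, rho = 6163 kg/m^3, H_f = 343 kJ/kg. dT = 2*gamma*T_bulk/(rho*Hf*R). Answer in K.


Radius R = 37/2 = 18.5 nm = 1.85e-08 m
Convert H_f = 343 kJ/kg = 343000 J/kg
dT = 2 * gamma_SL * T_bulk / (rho * H_f * R)
dT = 2 * 1.16 * 1194 / (6163 * 343000 * 1.85e-08)
dT = 70.8 K

70.8


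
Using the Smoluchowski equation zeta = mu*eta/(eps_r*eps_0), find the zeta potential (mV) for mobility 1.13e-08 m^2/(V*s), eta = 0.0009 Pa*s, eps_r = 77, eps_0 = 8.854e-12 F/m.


Smoluchowski equation: zeta = mu * eta / (eps_r * eps_0)
zeta = 1.13e-08 * 0.0009 / (77 * 8.854e-12)
zeta = 0.014917 V = 14.92 mV

14.92


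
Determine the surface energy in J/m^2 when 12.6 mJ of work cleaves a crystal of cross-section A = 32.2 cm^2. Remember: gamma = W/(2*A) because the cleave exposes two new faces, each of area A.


Convert: A = 32.2 cm^2 = 0.00322 m^2, W = 12.6 mJ = 0.0126 J
Cleaving exposes two faces of area A, so total new surface = 2*A and gamma = W / (2*A)
gamma = 0.0126 / (2 * 0.00322)
gamma = 1.957 J/m^2

1.957


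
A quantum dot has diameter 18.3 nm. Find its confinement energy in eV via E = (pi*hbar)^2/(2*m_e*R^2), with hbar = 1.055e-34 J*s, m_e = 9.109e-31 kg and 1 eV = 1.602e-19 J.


Radius R = 18.3/2 = 9.15 nm = 9.15e-09 m
E = (pi * 1.055e-34)^2 / (2 * 9.109e-31 * (9.15e-09)^2)
E(J) = 7.20214e-22
E = E(J) / 1.602e-19 = 0.0045 eV

0.0045


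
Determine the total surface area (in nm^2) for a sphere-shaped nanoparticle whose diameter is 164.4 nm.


Radius r = 164.4/2 = 82.2 nm
Surface area SA = 4 * pi * r^2
SA = 4 * pi * (82.2)^2
SA = 84908.96 nm^2

84908.96


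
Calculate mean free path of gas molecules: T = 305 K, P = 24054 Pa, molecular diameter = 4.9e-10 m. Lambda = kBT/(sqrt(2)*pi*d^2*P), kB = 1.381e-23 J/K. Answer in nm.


Mean free path: lambda = kB*T / (sqrt(2) * pi * d^2 * P)
lambda = 1.381e-23 * 305 / (sqrt(2) * pi * (4.9e-10)^2 * 24054)
lambda = 1.64153e-07 m
lambda = 164.15 nm

164.15


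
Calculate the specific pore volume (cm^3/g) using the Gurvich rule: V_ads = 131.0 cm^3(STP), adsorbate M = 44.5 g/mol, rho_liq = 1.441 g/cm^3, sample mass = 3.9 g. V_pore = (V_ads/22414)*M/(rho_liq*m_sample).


Moles adsorbed n = V_ads / 22414 = 131.0 / 22414 = 5.844561e-03 mol
Liquid volume V_liq = n * M / rho_liq = 5.844561e-03 * 44.5 / 1.441 = 0.18049 cm^3
Specific pore volume V_pore = V_liq / m_sample = 0.18049 / 3.9
V_pore = 0.0463 cm^3/g

0.0463


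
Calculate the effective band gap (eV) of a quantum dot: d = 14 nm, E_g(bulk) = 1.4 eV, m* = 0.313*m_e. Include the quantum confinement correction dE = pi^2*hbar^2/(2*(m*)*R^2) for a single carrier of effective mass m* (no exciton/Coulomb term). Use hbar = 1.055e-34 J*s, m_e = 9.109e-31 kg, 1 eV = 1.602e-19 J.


Radius R = 14/2 nm = 7e-09 m
Confinement energy dE = pi^2 * hbar^2 / (2 * m_eff * m_e * R^2)
dE = pi^2 * (1.055e-34)^2 / (2 * 0.313 * 9.109e-31 * (7e-09)^2) J, divided by 1.602e-19 J/eV
dE = 0.0245 eV
Total band gap = E_g(bulk) + dE = 1.4 + 0.0245 = 1.4245 eV

1.4245


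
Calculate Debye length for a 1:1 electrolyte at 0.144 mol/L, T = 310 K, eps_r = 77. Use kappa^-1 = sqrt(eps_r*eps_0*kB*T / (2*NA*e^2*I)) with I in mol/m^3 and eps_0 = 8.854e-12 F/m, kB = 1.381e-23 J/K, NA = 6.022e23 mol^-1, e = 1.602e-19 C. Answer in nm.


Ionic strength I = 0.144 * 1^2 * 1000 = 144 mol/m^3
kappa^-1 = sqrt(77 * 8.854e-12 * 1.381e-23 * 310 / (2 * 6.022e23 * (1.602e-19)^2 * 144))
kappa^-1 = 0.81 nm

0.81


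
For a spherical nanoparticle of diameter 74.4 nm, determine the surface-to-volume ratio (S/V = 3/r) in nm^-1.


Radius r = 74.4/2 = 37.2 nm
S/V = 3 / r = 3 / 37.2
S/V = 0.0806 nm^-1

0.0806


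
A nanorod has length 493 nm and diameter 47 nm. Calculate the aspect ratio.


Aspect ratio AR = length / diameter
AR = 493 / 47
AR = 10.49

10.49


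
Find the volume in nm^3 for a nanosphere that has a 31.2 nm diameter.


Radius r = 31.2/2 = 15.6 nm
Volume V = (4/3) * pi * r^3
V = (4/3) * pi * (15.6)^3
V = 15902.39 nm^3

15902.39


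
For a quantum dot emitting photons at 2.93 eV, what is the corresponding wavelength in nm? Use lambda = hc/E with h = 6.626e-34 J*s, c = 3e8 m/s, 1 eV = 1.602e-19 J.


Convert energy: E = 2.93 eV = 2.93 * 1.602e-19 = 4.69386e-19 J
lambda = h*c / E = 6.626e-34 * 3e8 / 4.69386e-19
lambda = 4.23489e-07 m = 423.5 nm

423.5


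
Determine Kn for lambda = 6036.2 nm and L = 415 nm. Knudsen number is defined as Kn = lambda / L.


Knudsen number Kn = lambda / L
Kn = 6036.2 / 415
Kn = 14.5451

14.5451


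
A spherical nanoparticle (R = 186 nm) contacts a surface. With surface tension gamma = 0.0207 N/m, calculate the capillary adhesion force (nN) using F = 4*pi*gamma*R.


Convert radius: R = 186 nm = 1.86e-07 m
F = 4 * pi * gamma * R
F = 4 * pi * 0.0207 * 1.86e-07
F = 4.8383e-08 N = 48.383 nN

48.383


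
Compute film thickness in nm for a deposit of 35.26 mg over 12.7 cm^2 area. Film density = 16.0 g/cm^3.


Convert: m = 35.26 mg = 3.5260e-05 kg, A = 12.7 cm^2 = 1.2700e-03 m^2, rho = 16.0 g/cm^3 = 16000 kg/m^3
t = m / (A * rho)
t = 3.5260e-05 / (1.2700e-03 * 16000)
t = 1.7352e-06 m = 1735.2 nm

1735.2


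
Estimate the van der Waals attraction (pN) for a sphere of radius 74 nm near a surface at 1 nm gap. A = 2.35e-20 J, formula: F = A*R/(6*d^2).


Convert to SI: R = 74 nm = 7.4e-08 m, d = 1 nm = 1e-09 m
F = A * R / (6 * d^2)
F = 2.35e-20 * 7.4e-08 / (6 * (1e-09)^2)
F = 2.89833e-10 N = 289.833 pN

289.833


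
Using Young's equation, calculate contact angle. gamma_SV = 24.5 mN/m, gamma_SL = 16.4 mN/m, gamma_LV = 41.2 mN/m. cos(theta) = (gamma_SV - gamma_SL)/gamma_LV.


cos(theta) = (gamma_SV - gamma_SL) / gamma_LV
cos(theta) = (24.5 - 16.4) / 41.2
cos(theta) = 0.196602
theta = arccos(0.196602) = 78.66 degrees

78.66


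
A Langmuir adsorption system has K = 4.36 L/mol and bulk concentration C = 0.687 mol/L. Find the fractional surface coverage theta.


Langmuir isotherm: theta = K*C / (1 + K*C)
K*C = 4.36 * 0.687 = 2.99532
theta = 2.99532 / (1 + 2.99532) = 2.99532 / 3.99532
theta = 0.7497

0.7497


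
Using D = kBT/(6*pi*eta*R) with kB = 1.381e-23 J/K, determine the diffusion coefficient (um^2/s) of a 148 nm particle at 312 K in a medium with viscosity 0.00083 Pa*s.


Radius R = 148/2 = 74 nm = 7.4e-08 m
D = kB*T / (6*pi*eta*R)
D = 1.381e-23 * 312 / (6 * pi * 0.00083 * 7.4e-08)
D = 3.72167e-12 m^2/s = 3.722 um^2/s

3.722
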